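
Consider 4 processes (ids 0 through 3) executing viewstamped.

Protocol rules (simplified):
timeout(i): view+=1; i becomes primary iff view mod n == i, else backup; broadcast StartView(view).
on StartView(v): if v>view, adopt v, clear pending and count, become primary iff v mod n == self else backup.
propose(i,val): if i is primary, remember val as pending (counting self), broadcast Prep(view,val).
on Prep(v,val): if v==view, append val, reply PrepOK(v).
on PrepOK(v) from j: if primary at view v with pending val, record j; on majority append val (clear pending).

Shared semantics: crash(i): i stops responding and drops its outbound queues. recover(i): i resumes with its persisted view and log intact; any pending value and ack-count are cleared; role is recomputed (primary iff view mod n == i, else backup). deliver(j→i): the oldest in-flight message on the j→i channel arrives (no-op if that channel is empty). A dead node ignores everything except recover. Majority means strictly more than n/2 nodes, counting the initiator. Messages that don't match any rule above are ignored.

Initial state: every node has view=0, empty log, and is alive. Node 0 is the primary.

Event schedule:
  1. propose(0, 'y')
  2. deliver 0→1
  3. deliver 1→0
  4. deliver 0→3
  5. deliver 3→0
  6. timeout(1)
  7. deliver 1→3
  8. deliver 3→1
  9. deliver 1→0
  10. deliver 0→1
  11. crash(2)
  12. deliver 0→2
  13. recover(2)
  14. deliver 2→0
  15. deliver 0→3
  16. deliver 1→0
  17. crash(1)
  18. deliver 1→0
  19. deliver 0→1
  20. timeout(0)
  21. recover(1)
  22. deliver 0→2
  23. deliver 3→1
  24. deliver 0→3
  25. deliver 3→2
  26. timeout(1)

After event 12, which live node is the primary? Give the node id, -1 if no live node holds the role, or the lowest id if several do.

step 1 propose(0,'y'): —
step 2 deliver 0→1: 1={back,v=0,log=y}
step 3 deliver 1→0: —
step 4 deliver 0→3: 3={back,v=0,log=y}
step 5 deliver 3→0: 0={prim,v=0,log=y}
step 6 timeout(1): 1={prim,v=1,log=y}
step 7 deliver 1→3: 3={back,v=1,log=y}
step 8 deliver 3→1: —
step 9 deliver 1→0: 0={back,v=1,log=y}
step 10 deliver 0→1: —
step 11 crash(2): 2={✗back,v=0,log=-}
step 12 deliver 0→2: —

1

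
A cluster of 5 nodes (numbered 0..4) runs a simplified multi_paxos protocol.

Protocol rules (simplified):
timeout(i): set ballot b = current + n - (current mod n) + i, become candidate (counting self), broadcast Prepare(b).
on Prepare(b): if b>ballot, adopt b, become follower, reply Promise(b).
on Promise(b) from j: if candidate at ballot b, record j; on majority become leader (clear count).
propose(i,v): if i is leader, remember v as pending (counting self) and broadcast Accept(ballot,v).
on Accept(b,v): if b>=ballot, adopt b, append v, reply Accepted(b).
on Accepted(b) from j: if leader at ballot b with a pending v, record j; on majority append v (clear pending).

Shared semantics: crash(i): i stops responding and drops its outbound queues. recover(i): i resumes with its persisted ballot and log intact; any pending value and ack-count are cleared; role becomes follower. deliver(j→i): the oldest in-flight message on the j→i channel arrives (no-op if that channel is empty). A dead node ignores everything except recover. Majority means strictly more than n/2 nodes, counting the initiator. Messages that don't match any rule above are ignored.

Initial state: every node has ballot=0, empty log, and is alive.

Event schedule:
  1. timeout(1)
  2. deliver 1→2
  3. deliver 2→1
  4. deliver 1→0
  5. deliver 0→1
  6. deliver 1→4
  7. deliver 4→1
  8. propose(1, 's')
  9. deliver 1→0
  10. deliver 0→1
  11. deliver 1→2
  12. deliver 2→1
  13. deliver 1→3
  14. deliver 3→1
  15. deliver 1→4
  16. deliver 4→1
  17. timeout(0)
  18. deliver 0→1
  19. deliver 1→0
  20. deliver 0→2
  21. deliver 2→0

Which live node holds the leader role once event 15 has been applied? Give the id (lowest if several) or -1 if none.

[1] timeout(1) → N1(cand b6 [-])
[2] deliver 1→2 → N2(foll b6 [-])
[3] deliver 2→1 → ∅
[4] deliver 1→0 → N0(foll b6 [-])
[5] deliver 0→1 → N1(lead b6 [-])
[6] deliver 1→4 → N4(foll b6 [-])
[7] deliver 4→1 → ∅
[8] propose(1,'s') → ∅
[9] deliver 1→0 → N0(foll b6 [s])
[10] deliver 0→1 → ∅
[11] deliver 1→2 → N2(foll b6 [s])
[12] deliver 2→1 → N1(lead b6 [s])
[13] deliver 1→3 → N3(foll b6 [-])
[14] deliver 3→1 → ∅
[15] deliver 1→4 → N4(foll b6 [s])

1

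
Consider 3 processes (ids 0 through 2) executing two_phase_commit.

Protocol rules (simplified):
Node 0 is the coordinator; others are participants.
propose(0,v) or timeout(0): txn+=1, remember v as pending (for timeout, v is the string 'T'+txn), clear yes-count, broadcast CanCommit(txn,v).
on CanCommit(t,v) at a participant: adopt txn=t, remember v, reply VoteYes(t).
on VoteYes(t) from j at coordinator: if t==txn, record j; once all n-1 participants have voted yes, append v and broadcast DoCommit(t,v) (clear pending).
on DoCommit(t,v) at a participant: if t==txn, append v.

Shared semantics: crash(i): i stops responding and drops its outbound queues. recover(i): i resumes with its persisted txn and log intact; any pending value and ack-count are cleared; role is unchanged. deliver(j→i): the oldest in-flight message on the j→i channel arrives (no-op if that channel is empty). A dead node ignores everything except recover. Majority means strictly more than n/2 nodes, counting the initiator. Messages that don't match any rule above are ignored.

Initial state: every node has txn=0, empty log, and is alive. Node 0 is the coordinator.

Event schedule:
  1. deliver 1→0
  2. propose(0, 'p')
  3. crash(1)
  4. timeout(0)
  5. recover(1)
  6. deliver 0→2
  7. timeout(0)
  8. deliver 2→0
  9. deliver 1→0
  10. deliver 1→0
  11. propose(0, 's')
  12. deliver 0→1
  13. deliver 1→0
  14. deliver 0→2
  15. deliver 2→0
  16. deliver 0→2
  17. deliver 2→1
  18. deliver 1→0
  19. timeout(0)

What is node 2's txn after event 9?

e1 deliver 1→0: ·
e2 propose(0,'p'): 0[coor,t=1,-]
e3 crash(1): 1[✗part,t=0,-]
e4 timeout(0): 0[coor,t=2,-]
e5 recover(1): 1[part,t=0,-]
e6 deliver 0→2: 2[part,t=1,-]
e7 timeout(0): 0[coor,t=3,-]
e8 deliver 2→0: ·
e9 deliver 1→0: ·

1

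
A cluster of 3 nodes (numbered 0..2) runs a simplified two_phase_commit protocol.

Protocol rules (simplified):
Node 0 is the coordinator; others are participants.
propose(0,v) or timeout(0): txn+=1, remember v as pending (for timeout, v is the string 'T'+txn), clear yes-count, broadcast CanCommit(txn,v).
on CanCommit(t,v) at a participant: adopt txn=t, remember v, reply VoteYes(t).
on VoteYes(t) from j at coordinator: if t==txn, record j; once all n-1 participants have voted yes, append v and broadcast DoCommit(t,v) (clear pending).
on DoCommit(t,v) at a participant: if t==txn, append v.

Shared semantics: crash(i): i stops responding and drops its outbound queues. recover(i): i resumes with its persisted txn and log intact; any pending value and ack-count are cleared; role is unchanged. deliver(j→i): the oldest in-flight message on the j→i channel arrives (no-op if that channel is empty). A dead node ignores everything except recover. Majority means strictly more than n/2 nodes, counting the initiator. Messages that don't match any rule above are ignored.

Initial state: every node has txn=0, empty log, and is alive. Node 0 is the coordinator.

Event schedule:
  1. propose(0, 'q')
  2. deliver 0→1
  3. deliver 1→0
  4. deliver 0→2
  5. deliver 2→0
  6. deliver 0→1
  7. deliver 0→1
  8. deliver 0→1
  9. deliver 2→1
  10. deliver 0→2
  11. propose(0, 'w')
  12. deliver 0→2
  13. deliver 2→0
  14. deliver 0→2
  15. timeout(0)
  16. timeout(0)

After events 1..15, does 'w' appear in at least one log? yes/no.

no

step 1 propose(0,'q'): 0={coor,t=1,log=-}
step 2 deliver 0→1: 1={part,t=1,log=-}
step 3 deliver 1→0: —
step 4 deliver 0→2: 2={part,t=1,log=-}
step 5 deliver 2→0: 0={coor,t=1,log=q}
step 6 deliver 0→1: 1={part,t=1,log=q}
step 7 deliver 0→1: —
step 8 deliver 0→1: —
step 9 deliver 2→1: —
step 10 deliver 0→2: 2={part,t=1,log=q}
step 11 propose(0,'w'): 0={coor,t=2,log=q}
step 12 deliver 0→2: 2={part,t=2,log=q}
step 13 deliver 2→0: —
step 14 deliver 0→2: —
step 15 timeout(0): 0={coor,t=3,log=q}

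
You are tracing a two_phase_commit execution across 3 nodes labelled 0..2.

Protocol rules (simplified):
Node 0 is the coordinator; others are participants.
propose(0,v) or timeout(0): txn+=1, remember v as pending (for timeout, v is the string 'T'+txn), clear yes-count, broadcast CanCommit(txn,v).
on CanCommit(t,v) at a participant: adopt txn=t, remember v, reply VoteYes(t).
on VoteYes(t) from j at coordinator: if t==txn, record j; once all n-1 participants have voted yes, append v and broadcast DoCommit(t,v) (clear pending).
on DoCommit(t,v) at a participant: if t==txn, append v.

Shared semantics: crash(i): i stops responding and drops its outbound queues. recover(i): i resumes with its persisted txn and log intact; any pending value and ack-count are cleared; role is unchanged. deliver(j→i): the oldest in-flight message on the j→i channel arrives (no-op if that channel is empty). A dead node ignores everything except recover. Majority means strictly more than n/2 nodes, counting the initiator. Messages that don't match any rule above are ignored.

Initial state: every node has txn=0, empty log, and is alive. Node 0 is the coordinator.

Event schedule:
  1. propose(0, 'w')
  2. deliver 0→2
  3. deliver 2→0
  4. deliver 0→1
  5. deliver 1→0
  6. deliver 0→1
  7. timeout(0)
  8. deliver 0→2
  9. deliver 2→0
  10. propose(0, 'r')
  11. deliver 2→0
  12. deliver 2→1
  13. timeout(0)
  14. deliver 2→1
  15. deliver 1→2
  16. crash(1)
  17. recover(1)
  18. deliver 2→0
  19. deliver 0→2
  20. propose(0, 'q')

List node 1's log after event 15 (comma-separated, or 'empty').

w

after 1 — propose(0,'w'): n0:coor/t1/[-]
after 2 — deliver 0→2: n2:part/t1/[-]
after 3 — deliver 2→0: ·
after 4 — deliver 0→1: n1:part/t1/[-]
after 5 — deliver 1→0: n0:coor/t1/[w]
after 6 — deliver 0→1: n1:part/t1/[w]
after 7 — timeout(0): n0:coor/t2/[w]
after 8 — deliver 0→2: n2:part/t1/[w]
after 9 — deliver 2→0: ·
after 10 — propose(0,'r'): n0:coor/t3/[w]
after 11 — deliver 2→0: ·
after 12 — deliver 2→1: ·
after 13 — timeout(0): n0:coor/t4/[w]
after 14 — deliver 2→1: ·
after 15 — deliver 1→2: ·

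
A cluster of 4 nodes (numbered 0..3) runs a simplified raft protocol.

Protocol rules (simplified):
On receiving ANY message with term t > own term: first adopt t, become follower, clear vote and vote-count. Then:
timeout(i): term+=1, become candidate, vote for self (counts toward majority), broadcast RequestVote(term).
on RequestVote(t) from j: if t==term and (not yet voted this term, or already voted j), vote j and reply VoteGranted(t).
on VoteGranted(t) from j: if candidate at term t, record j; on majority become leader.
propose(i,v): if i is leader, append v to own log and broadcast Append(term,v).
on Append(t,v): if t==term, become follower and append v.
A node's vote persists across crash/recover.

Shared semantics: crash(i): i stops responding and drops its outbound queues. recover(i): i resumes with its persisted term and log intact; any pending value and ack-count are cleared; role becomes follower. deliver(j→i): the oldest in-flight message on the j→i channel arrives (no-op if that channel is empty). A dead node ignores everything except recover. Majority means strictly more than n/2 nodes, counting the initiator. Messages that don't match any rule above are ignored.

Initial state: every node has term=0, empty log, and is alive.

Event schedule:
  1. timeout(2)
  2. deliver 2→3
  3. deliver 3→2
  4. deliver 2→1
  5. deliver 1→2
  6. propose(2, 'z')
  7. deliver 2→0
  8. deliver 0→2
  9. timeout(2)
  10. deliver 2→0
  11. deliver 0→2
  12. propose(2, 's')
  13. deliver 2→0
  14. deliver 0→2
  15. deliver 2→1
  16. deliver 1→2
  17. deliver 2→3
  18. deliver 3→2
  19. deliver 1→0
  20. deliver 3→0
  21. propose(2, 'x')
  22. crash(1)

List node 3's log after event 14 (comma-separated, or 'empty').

empty

step 1 timeout(2): 2={cand,t=1,log=-}
step 2 deliver 2→3: 3={foll,t=1,log=-}
step 3 deliver 3→2: —
step 4 deliver 2→1: 1={foll,t=1,log=-}
step 5 deliver 1→2: 2={lead,t=1,log=-}
step 6 propose(2,'z'): 2={lead,t=1,log=z}
step 7 deliver 2→0: 0={foll,t=1,log=-}
step 8 deliver 0→2: —
step 9 timeout(2): 2={cand,t=2,log=z}
step 10 deliver 2→0: 0={foll,t=1,log=z}
step 11 deliver 0→2: —
step 12 propose(2,'s'): —
step 13 deliver 2→0: 0={foll,t=2,log=z}
step 14 deliver 0→2: —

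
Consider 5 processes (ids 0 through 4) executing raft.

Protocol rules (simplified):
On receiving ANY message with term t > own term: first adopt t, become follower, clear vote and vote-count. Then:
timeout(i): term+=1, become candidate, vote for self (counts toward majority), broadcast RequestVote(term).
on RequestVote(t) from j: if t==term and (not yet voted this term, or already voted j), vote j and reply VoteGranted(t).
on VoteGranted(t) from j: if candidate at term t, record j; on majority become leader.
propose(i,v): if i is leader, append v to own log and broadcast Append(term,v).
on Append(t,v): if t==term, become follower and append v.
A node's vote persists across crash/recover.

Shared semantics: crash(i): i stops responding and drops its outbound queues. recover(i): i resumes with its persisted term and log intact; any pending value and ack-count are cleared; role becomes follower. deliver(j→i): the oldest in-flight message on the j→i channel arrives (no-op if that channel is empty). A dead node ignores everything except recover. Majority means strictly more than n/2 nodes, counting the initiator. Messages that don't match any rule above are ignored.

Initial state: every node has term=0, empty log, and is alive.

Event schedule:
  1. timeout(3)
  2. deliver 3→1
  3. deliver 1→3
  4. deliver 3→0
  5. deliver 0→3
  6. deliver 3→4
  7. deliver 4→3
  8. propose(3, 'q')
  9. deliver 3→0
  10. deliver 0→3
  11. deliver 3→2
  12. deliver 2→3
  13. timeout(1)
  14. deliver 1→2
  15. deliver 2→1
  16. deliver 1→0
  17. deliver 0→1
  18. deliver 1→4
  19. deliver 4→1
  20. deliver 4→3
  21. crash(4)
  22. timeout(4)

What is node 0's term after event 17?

step 1 timeout(3): 3={cand,t=1,log=-}
step 2 deliver 3→1: 1={foll,t=1,log=-}
step 3 deliver 1→3: —
step 4 deliver 3→0: 0={foll,t=1,log=-}
step 5 deliver 0→3: 3={lead,t=1,log=-}
step 6 deliver 3→4: 4={foll,t=1,log=-}
step 7 deliver 4→3: —
step 8 propose(3,'q'): 3={lead,t=1,log=q}
step 9 deliver 3→0: 0={foll,t=1,log=q}
step 10 deliver 0→3: —
step 11 deliver 3→2: 2={foll,t=1,log=-}
step 12 deliver 2→3: —
step 13 timeout(1): 1={cand,t=2,log=-}
step 14 deliver 1→2: 2={foll,t=2,log=-}
step 15 deliver 2→1: —
step 16 deliver 1→0: 0={foll,t=2,log=q}
step 17 deliver 0→1: 1={lead,t=2,log=-}

2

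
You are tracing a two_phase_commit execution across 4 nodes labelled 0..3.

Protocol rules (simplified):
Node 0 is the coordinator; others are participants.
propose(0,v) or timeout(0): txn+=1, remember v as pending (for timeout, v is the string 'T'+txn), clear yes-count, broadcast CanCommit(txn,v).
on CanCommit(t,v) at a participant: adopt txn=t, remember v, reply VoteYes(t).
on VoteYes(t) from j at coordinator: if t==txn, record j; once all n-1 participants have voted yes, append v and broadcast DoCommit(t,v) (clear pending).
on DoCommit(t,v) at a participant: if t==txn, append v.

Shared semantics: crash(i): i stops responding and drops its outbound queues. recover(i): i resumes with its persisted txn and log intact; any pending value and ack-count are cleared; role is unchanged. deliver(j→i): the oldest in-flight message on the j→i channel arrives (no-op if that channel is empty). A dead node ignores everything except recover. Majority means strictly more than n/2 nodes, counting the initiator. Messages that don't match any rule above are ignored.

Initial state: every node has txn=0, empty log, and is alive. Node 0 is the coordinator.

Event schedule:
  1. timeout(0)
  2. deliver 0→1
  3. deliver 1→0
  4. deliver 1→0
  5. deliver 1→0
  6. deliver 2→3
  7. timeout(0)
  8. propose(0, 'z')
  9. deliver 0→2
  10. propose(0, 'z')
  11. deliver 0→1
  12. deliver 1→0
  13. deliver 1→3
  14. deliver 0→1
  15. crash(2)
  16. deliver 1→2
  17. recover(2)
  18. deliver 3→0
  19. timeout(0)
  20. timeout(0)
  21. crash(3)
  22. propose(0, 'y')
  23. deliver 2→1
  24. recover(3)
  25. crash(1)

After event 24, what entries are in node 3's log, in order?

1. timeout(0):  <0:coor t1 ->
2. deliver 0→1:  <1:part t1 ->
3. deliver 1→0:  nop
4. deliver 1→0:  nop
5. deliver 1→0:  nop
6. deliver 2→3:  nop
7. timeout(0):  <0:coor t2 ->
8. propose(0,'z'):  <0:coor t3 ->
9. deliver 0→2:  <2:part t1 ->
10. propose(0,'z'):  <0:coor t4 ->
11. deliver 0→1:  <1:part t2 ->
12. deliver 1→0:  nop
13. deliver 1→3:  nop
14. deliver 0→1:  <1:part t3 ->
15. crash(2):  <2:✗part t1 ->
16. deliver 1→2:  nop
17. recover(2):  <2:part t1 ->
18. deliver 3→0:  nop
19. timeout(0):  <0:coor t5 ->
20. timeout(0):  <0:coor t6 ->
21. crash(3):  <3:✗part t0 ->
22. propose(0,'y'):  <0:coor t7 ->
23. deliver 2→1:  nop
24. recover(3):  <3:part t0 ->

empty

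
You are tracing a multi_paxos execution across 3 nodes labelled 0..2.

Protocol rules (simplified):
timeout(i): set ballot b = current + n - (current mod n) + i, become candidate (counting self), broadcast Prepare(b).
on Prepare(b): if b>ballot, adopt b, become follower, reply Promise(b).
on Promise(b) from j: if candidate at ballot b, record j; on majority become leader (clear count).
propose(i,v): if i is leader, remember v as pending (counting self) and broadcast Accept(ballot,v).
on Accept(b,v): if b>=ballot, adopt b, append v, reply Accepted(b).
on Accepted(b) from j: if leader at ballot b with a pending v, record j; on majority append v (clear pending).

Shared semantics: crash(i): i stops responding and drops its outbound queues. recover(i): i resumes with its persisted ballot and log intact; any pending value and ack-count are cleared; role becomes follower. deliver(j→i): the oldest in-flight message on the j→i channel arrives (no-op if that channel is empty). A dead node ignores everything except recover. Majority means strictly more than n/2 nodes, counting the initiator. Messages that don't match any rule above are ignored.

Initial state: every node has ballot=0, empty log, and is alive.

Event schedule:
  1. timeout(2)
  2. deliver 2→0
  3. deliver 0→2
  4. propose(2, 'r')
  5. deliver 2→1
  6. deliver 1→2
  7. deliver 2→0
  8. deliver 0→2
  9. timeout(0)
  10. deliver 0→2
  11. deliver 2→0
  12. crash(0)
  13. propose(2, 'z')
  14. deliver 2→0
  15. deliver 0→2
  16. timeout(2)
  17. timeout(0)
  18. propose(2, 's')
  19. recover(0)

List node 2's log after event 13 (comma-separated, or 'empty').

r

after 1 — timeout(2): n2:cand/b5/[-]
after 2 — deliver 2→0: n0:foll/b5/[-]
after 3 — deliver 0→2: n2:lead/b5/[-]
after 4 — propose(2,'r'): ·
after 5 — deliver 2→1: n1:foll/b5/[-]
after 6 — deliver 1→2: ·
after 7 — deliver 2→0: n0:foll/b5/[r]
after 8 — deliver 0→2: n2:lead/b5/[r]
after 9 — timeout(0): n0:cand/b6/[r]
after 10 — deliver 0→2: n2:foll/b6/[r]
after 11 — deliver 2→0: n0:lead/b6/[r]
after 12 — crash(0): n0:✗lead/b6/[r]
after 13 — propose(2,'z'): ·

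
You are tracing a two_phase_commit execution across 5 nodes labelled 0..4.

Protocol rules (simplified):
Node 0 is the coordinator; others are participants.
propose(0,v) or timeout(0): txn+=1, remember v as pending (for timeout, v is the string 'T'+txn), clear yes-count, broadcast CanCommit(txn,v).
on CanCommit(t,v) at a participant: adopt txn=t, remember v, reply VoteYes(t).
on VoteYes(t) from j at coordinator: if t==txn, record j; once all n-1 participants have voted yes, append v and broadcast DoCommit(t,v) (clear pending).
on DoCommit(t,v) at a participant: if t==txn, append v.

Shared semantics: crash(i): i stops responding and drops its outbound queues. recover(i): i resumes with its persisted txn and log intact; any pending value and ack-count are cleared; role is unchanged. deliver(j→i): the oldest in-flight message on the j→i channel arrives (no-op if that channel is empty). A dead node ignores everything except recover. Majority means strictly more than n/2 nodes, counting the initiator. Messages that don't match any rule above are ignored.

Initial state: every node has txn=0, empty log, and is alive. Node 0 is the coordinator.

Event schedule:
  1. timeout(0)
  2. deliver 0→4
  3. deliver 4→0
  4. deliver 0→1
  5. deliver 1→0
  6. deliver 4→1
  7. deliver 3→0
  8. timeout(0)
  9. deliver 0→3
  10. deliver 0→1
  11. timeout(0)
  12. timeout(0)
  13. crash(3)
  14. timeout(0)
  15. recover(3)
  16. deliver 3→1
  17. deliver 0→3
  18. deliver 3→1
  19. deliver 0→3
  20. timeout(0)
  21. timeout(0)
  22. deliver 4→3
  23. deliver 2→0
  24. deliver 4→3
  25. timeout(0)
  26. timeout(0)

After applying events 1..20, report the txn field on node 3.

3

1. timeout(0):  <0:coor t1 ->
2. deliver 0→4:  <4:part t1 ->
3. deliver 4→0:  nop
4. deliver 0→1:  <1:part t1 ->
5. deliver 1→0:  nop
6. deliver 4→1:  nop
7. deliver 3→0:  nop
8. timeout(0):  <0:coor t2 ->
9. deliver 0→3:  <3:part t1 ->
10. deliver 0→1:  <1:part t2 ->
11. timeout(0):  <0:coor t3 ->
12. timeout(0):  <0:coor t4 ->
13. crash(3):  <3:✗part t1 ->
14. timeout(0):  <0:coor t5 ->
15. recover(3):  <3:part t1 ->
16. deliver 3→1:  nop
17. deliver 0→3:  <3:part t2 ->
18. deliver 3→1:  nop
19. deliver 0→3:  <3:part t3 ->
20. timeout(0):  <0:coor t6 ->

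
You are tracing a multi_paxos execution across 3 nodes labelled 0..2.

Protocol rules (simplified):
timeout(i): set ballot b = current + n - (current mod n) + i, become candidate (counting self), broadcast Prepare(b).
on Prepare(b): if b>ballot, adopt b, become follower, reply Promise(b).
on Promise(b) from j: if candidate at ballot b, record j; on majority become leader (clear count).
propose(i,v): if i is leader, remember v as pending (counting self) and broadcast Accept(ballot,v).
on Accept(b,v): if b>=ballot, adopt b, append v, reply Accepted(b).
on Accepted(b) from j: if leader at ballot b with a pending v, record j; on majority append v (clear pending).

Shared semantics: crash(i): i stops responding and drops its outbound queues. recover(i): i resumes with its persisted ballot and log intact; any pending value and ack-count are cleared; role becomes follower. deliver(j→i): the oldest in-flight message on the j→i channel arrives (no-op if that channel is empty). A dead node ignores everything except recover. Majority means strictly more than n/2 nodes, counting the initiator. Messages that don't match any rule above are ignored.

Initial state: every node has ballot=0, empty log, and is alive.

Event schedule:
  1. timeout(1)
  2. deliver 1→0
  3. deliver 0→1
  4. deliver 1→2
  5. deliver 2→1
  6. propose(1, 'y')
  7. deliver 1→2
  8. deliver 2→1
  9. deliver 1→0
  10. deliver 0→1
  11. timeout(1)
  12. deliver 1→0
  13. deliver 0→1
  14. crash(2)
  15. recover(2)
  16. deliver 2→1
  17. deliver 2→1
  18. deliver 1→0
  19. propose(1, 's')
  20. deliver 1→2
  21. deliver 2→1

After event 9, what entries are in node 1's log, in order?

y

after 1 — timeout(1): n1:cand/b4/[-]
after 2 — deliver 1→0: n0:foll/b4/[-]
after 3 — deliver 0→1: n1:lead/b4/[-]
after 4 — deliver 1→2: n2:foll/b4/[-]
after 5 — deliver 2→1: ·
after 6 — propose(1,'y'): ·
after 7 — deliver 1→2: n2:foll/b4/[y]
after 8 — deliver 2→1: n1:lead/b4/[y]
after 9 — deliver 1→0: n0:foll/b4/[y]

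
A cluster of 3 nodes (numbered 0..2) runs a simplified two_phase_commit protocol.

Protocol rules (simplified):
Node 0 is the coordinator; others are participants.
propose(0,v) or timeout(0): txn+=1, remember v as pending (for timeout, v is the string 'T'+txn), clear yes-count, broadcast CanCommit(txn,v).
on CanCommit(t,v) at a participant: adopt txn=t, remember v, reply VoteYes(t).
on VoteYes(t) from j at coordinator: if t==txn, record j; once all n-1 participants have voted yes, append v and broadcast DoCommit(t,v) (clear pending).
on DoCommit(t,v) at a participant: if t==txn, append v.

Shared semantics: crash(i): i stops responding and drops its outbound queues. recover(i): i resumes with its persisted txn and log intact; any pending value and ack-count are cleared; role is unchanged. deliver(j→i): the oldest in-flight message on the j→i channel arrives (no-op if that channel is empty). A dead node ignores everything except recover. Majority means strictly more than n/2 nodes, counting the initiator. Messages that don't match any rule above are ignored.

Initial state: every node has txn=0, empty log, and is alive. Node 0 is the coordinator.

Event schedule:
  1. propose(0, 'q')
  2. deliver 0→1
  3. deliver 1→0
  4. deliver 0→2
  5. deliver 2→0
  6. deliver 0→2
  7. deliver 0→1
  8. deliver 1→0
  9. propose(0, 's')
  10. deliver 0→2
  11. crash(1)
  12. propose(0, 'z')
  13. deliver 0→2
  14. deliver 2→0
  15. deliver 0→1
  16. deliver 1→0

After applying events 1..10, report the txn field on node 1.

1

e1 propose(0,'q'): 0[coor,t=1,-]
e2 deliver 0→1: 1[part,t=1,-]
e3 deliver 1→0: ·
e4 deliver 0→2: 2[part,t=1,-]
e5 deliver 2→0: 0[coor,t=1,q]
e6 deliver 0→2: 2[part,t=1,q]
e7 deliver 0→1: 1[part,t=1,q]
e8 deliver 1→0: ·
e9 propose(0,'s'): 0[coor,t=2,q]
e10 deliver 0→2: 2[part,t=2,q]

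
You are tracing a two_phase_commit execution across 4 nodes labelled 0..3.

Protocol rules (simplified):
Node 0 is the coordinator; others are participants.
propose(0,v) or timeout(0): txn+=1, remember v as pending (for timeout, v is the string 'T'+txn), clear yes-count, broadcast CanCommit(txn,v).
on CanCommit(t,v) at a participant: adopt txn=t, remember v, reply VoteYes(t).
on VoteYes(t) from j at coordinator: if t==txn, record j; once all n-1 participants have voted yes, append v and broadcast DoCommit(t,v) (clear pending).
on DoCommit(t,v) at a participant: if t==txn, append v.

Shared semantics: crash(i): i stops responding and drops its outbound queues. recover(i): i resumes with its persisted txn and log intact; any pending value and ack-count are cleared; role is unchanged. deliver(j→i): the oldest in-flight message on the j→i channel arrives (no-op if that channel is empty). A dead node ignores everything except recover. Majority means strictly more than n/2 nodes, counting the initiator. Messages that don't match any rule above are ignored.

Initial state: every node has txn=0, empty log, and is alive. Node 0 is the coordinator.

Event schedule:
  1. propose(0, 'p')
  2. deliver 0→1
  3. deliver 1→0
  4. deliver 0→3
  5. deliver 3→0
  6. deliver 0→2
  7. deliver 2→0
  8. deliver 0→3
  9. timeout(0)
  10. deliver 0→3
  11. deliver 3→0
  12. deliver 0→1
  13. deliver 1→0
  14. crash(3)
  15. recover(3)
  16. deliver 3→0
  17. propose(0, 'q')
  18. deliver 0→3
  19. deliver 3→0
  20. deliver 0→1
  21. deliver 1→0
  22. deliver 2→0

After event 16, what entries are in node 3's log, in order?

1. propose(0,'p'):  <0:coor t1 ->
2. deliver 0→1:  <1:part t1 ->
3. deliver 1→0:  nop
4. deliver 0→3:  <3:part t1 ->
5. deliver 3→0:  nop
6. deliver 0→2:  <2:part t1 ->
7. deliver 2→0:  <0:coor t1 p>
8. deliver 0→3:  <3:part t1 p>
9. timeout(0):  <0:coor t2 p>
10. deliver 0→3:  <3:part t2 p>
11. deliver 3→0:  nop
12. deliver 0→1:  <1:part t1 p>
13. deliver 1→0:  nop
14. crash(3):  <3:✗part t2 p>
15. recover(3):  <3:part t2 p>
16. deliver 3→0:  nop

p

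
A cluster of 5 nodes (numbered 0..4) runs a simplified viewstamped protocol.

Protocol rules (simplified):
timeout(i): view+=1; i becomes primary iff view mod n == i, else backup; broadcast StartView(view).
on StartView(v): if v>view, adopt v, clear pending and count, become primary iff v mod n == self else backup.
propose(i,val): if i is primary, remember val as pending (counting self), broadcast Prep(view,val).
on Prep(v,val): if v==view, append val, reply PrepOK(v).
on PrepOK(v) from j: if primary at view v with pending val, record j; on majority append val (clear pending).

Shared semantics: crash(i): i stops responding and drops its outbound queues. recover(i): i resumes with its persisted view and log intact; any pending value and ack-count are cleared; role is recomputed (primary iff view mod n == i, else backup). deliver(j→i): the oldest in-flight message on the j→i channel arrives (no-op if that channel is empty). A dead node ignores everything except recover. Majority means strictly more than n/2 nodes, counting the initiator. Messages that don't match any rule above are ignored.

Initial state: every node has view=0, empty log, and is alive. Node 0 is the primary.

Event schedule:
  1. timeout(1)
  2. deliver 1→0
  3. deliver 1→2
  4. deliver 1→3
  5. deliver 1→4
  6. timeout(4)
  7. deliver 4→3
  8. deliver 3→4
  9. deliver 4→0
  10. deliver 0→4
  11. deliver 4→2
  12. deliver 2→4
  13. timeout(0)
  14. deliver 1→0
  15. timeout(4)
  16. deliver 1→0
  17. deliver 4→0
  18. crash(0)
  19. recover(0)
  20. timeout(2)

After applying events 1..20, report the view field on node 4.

e1 timeout(1): 1[prim,v=1,-]
e2 deliver 1→0: 0[back,v=1,-]
e3 deliver 1→2: 2[back,v=1,-]
e4 deliver 1→3: 3[back,v=1,-]
e5 deliver 1→4: 4[back,v=1,-]
e6 timeout(4): 4[back,v=2,-]
e7 deliver 4→3: 3[back,v=2,-]
e8 deliver 3→4: ·
e9 deliver 4→0: 0[back,v=2,-]
e10 deliver 0→4: ·
e11 deliver 4→2: 2[prim,v=2,-]
e12 deliver 2→4: ·
e13 timeout(0): 0[back,v=3,-]
e14 deliver 1→0: ·
e15 timeout(4): 4[back,v=3,-]
e16 deliver 1→0: ·
e17 deliver 4→0: ·
e18 crash(0): 0[✗back,v=3,-]
e19 recover(0): 0[back,v=3,-]
e20 timeout(2): 2[back,v=3,-]

3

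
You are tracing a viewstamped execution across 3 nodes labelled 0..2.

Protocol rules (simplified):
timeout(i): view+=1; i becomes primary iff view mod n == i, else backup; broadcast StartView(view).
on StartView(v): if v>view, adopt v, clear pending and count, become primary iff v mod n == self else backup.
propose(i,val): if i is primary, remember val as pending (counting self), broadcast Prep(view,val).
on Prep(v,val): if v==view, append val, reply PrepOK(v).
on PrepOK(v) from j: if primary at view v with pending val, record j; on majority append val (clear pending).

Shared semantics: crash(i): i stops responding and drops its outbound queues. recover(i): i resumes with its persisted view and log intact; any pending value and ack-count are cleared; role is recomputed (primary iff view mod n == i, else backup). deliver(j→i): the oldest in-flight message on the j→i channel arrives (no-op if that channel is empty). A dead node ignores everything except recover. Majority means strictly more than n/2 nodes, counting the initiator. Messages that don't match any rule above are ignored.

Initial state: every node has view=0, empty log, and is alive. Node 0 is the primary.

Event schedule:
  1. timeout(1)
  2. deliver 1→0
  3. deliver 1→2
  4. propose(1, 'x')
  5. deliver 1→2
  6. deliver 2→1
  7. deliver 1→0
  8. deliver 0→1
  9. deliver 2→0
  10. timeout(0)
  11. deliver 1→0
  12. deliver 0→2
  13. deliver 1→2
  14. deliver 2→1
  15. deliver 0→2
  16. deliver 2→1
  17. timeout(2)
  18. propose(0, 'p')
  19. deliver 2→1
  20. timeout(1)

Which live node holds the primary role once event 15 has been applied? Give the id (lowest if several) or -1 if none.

e1 timeout(1): 1[prim,v=1,-]
e2 deliver 1→0: 0[back,v=1,-]
e3 deliver 1→2: 2[back,v=1,-]
e4 propose(1,'x'): ·
e5 deliver 1→2: 2[back,v=1,x]
e6 deliver 2→1: 1[prim,v=1,x]
e7 deliver 1→0: 0[back,v=1,x]
e8 deliver 0→1: ·
e9 deliver 2→0: ·
e10 timeout(0): 0[back,v=2,x]
e11 deliver 1→0: ·
e12 deliver 0→2: 2[prim,v=2,x]
e13 deliver 1→2: ·
e14 deliver 2→1: ·
e15 deliver 0→2: ·

1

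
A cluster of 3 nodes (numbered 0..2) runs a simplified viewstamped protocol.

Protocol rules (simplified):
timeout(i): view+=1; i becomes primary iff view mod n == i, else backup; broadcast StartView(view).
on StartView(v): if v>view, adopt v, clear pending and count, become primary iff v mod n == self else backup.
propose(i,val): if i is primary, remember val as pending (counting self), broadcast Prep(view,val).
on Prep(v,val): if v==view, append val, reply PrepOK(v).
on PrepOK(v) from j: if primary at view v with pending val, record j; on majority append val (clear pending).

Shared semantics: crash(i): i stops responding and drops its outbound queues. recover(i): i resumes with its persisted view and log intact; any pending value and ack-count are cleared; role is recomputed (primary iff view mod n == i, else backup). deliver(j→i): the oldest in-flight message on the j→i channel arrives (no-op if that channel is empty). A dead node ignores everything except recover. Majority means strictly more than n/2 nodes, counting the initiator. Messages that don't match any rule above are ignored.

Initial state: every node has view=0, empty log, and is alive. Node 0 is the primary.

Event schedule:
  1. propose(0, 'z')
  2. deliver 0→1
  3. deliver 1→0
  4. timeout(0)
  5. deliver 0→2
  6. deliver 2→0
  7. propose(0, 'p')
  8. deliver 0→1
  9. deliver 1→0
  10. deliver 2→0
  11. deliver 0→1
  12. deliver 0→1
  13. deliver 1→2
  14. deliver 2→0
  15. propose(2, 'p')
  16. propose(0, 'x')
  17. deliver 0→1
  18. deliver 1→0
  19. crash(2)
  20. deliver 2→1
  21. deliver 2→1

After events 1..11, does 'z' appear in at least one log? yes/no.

step 1 propose(0,'z'): —
step 2 deliver 0→1: 1={back,v=0,log=z}
step 3 deliver 1→0: 0={prim,v=0,log=z}
step 4 timeout(0): 0={back,v=1,log=z}
step 5 deliver 0→2: 2={back,v=0,log=z}
step 6 deliver 2→0: —
step 7 propose(0,'p'): —
step 8 deliver 0→1: 1={prim,v=1,log=z}
step 9 deliver 1→0: —
step 10 deliver 2→0: —
step 11 deliver 0→1: —

yes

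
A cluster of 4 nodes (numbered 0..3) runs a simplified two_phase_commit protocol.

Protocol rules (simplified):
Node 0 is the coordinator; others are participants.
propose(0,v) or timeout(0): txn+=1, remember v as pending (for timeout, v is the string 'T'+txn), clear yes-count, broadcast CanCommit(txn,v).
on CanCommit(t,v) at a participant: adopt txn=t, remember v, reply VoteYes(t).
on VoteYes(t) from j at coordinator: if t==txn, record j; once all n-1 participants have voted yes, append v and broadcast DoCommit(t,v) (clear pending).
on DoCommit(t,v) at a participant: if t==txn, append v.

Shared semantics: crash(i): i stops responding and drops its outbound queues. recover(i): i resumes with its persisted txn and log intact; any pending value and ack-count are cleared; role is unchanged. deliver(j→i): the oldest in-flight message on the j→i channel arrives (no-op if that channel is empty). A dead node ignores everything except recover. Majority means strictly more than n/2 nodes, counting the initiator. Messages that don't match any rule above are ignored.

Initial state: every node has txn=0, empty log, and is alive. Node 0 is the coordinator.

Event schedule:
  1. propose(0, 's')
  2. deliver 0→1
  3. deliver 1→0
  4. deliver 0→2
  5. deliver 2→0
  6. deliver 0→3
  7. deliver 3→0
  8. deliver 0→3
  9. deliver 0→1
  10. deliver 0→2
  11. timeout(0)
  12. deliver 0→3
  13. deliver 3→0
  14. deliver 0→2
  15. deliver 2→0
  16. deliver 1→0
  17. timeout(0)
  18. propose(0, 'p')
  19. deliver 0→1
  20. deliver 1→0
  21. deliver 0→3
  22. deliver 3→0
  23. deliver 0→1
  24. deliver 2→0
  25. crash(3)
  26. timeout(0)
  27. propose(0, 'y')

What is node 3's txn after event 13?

[1] propose(0,'s') → N0(coor t1 [-])
[2] deliver 0→1 → N1(part t1 [-])
[3] deliver 1→0 → ∅
[4] deliver 0→2 → N2(part t1 [-])
[5] deliver 2→0 → ∅
[6] deliver 0→3 → N3(part t1 [-])
[7] deliver 3→0 → N0(coor t1 [s])
[8] deliver 0→3 → N3(part t1 [s])
[9] deliver 0→1 → N1(part t1 [s])
[10] deliver 0→2 → N2(part t1 [s])
[11] timeout(0) → N0(coor t2 [s])
[12] deliver 0→3 → N3(part t2 [s])
[13] deliver 3→0 → ∅

2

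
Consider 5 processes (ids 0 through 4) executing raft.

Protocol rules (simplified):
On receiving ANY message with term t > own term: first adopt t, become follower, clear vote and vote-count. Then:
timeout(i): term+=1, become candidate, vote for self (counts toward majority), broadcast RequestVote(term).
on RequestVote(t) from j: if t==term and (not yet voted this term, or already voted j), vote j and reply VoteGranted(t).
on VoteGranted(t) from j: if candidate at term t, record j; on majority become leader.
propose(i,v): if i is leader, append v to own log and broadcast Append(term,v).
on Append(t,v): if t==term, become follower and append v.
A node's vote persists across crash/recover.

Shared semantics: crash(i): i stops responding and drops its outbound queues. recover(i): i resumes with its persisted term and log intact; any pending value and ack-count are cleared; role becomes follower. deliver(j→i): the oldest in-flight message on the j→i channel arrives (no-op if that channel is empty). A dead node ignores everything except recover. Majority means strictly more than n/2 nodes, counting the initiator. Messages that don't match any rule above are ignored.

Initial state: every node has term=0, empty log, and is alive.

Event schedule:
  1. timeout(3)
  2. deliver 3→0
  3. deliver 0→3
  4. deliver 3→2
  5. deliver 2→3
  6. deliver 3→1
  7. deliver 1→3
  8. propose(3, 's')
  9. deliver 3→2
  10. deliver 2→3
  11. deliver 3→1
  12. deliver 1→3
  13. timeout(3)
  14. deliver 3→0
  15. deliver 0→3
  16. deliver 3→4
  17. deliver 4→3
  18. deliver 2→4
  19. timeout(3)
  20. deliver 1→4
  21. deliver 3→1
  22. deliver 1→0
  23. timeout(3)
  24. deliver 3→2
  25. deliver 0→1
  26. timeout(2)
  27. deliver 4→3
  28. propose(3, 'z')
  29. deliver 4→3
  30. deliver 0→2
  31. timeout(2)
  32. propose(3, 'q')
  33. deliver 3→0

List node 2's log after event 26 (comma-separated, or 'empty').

s

step 1 timeout(3): 3={cand,t=1,log=-}
step 2 deliver 3→0: 0={foll,t=1,log=-}
step 3 deliver 0→3: —
step 4 deliver 3→2: 2={foll,t=1,log=-}
step 5 deliver 2→3: 3={lead,t=1,log=-}
step 6 deliver 3→1: 1={foll,t=1,log=-}
step 7 deliver 1→3: —
step 8 propose(3,'s'): 3={lead,t=1,log=s}
step 9 deliver 3→2: 2={foll,t=1,log=s}
step 10 deliver 2→3: —
step 11 deliver 3→1: 1={foll,t=1,log=s}
step 12 deliver 1→3: —
step 13 timeout(3): 3={cand,t=2,log=s}
step 14 deliver 3→0: 0={foll,t=1,log=s}
step 15 deliver 0→3: —
step 16 deliver 3→4: 4={foll,t=1,log=-}
step 17 deliver 4→3: —
step 18 deliver 2→4: —
step 19 timeout(3): 3={cand,t=3,log=s}
step 20 deliver 1→4: —
step 21 deliver 3→1: 1={foll,t=2,log=s}
step 22 deliver 1→0: —
step 23 timeout(3): 3={cand,t=4,log=s}
step 24 deliver 3→2: 2={foll,t=2,log=s}
step 25 deliver 0→1: —
step 26 timeout(2): 2={cand,t=3,log=s}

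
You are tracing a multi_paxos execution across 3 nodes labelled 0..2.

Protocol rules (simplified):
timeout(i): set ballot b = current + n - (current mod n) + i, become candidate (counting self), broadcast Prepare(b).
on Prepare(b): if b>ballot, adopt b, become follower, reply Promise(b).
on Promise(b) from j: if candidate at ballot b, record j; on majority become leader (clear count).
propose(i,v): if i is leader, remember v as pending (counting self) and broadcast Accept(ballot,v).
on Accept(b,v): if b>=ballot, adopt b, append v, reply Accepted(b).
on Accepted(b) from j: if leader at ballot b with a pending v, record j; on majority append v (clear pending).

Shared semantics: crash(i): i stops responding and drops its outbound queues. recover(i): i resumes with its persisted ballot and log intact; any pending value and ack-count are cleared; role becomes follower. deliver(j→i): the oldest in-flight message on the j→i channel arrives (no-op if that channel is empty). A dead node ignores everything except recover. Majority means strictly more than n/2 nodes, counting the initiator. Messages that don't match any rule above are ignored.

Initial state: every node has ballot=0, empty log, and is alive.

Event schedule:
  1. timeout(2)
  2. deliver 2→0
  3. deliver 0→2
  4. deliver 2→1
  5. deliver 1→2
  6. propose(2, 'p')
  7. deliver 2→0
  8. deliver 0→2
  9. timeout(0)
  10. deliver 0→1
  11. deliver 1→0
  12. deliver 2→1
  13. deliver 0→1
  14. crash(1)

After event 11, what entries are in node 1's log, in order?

empty

after 1 — timeout(2): n2:cand/b5/[-]
after 2 — deliver 2→0: n0:foll/b5/[-]
after 3 — deliver 0→2: n2:lead/b5/[-]
after 4 — deliver 2→1: n1:foll/b5/[-]
after 5 — deliver 1→2: ·
after 6 — propose(2,'p'): ·
after 7 — deliver 2→0: n0:foll/b5/[p]
after 8 — deliver 0→2: n2:lead/b5/[p]
after 9 — timeout(0): n0:cand/b6/[p]
after 10 — deliver 0→1: n1:foll/b6/[-]
after 11 — deliver 1→0: n0:lead/b6/[p]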